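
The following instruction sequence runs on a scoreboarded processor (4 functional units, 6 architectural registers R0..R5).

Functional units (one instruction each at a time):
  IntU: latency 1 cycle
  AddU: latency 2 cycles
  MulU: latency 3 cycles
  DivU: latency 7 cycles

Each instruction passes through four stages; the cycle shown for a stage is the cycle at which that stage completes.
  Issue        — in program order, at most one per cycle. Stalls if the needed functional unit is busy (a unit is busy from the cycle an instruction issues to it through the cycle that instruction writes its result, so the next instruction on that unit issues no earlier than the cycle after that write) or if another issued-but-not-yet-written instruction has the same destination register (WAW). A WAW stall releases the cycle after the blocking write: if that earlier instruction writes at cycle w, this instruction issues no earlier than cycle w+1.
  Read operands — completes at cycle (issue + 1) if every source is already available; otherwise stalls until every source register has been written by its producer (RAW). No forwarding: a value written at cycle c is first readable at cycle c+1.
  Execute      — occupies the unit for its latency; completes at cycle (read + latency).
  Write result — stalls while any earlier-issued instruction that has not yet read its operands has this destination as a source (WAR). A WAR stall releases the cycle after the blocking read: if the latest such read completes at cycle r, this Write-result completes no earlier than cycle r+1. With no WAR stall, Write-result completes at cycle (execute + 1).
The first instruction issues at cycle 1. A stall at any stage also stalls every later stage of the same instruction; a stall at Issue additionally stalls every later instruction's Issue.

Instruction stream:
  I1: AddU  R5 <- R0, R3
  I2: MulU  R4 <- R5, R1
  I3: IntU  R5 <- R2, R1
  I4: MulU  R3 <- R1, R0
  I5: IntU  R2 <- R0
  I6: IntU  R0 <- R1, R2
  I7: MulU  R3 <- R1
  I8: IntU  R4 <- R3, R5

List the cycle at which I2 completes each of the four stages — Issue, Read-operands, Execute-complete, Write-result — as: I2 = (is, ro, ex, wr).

cycle 1: I1→AddU
cycle 2: I1 RO | I2→MulU
cycle 4: I1 EX
cycle 5: I1 WR R5
cycle 6: I2 RO | I3→IntU
cycle 7: I3 RO
cycle 8: I3 EX
cycle 9: I2 EX | I3 WR R5
cycle 10: I2 WR R4
cycle 11: I4→MulU
cycle 12: I4 RO | I5→IntU
cycle 13: I5 RO
cycle 14: I5 EX
cycle 15: I4 EX | I5 WR R2
cycle 16: I4 WR R3 | I6→IntU
cycle 17: I6 RO | I7→MulU
cycle 18: I6 EX | I7 RO
cycle 19: I6 WR R0
cycle 20: I8→IntU
cycle 21: I7 EX
cycle 22: I7 WR R3
cycle 23: I8 RO
cycle 24: I8 EX
cycle 25: I8 WR R4

I2 = (2, 6, 9, 10)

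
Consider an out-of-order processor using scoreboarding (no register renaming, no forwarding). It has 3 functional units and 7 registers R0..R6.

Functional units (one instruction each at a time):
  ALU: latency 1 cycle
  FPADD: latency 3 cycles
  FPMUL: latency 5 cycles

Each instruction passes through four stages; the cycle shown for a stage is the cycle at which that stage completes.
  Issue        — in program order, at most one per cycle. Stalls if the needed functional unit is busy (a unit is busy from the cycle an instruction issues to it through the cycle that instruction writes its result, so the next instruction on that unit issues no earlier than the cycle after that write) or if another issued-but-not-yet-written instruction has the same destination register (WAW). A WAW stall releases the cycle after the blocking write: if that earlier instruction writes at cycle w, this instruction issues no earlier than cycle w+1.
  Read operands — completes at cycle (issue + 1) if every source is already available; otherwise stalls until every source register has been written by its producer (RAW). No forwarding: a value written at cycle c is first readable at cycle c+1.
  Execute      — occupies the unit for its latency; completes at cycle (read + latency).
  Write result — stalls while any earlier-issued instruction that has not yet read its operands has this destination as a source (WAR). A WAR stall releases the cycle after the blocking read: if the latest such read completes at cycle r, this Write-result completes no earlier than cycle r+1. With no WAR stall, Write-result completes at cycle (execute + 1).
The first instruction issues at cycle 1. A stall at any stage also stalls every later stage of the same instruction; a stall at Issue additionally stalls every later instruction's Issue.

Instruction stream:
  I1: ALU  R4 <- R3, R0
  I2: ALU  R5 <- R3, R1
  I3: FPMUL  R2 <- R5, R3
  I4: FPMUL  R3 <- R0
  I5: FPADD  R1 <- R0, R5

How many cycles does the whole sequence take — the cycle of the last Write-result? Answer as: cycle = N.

cycle = 23

t=1  I1 issues→ALU
t=2  I1 reads
t=3  I1 exec-done
t=4  I1 writes R4
t=5  I2 issues→ALU
t=6  I2 reads, I3 issues→FPMUL
t=7  I2 exec-done
t=8  I2 writes R5
t=9  I3 reads
t=14  I3 exec-done
t=15  I3 writes R2
t=16  I4 issues→FPMUL
t=17  I4 reads, I5 issues→FPADD
t=18  I5 reads
t=21  I5 exec-done
t=22  I4 exec-done, I5 writes R1
t=23  I4 writes R3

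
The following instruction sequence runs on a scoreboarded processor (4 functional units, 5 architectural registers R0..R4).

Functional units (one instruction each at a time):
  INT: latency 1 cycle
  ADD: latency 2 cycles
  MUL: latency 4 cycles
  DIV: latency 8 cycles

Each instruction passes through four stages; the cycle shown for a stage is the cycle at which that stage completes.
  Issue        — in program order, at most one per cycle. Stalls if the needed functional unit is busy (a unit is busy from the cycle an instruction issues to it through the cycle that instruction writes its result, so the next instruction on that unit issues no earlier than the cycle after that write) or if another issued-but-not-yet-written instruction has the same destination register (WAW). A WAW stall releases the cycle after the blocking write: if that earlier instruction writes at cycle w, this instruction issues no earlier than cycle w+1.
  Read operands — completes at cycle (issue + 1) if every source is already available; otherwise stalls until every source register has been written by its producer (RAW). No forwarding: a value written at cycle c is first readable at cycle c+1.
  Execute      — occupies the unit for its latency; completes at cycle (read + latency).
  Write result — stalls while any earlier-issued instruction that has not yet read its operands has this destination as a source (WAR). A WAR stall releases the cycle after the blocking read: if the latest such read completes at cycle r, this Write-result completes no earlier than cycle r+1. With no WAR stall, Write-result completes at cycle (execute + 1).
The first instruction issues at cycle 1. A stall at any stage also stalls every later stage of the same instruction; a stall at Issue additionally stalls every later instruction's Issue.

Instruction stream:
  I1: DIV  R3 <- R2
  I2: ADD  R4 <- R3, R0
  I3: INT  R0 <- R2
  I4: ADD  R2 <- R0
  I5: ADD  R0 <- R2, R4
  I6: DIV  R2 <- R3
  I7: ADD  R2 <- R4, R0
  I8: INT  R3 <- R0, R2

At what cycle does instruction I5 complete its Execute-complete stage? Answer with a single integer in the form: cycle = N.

t=1  issue I1 (DIV)
t=2  I1 read-ops; issue I2 (ADD)
t=3  issue I3 (INT)
t=4  I3 read-ops
t=5  I3 finished on INT
t=10  I1 finished on DIV
t=11  I1→R3
t=12  I2 read-ops
t=13  I3→R0
t=14  I2 finished on ADD
t=15  I2→R4
t=16  issue I4 (ADD)
t=17  I4 read-ops
t=19  I4 finished on ADD
t=20  I4→R2
t=21  issue I5 (ADD)
t=22  I5 read-ops; issue I6 (DIV)
t=23  I6 read-ops
t=24  I5 finished on ADD
t=25  I5→R0
t=31  I6 finished on DIV
t=32  I6→R2
t=33  issue I7 (ADD)
t=34  I7 read-ops; issue I8 (INT)
t=36  I7 finished on ADD
t=37  I7→R2
t=38  I8 read-ops
t=39  I8 finished on INT
t=40  I8→R3

cycle = 24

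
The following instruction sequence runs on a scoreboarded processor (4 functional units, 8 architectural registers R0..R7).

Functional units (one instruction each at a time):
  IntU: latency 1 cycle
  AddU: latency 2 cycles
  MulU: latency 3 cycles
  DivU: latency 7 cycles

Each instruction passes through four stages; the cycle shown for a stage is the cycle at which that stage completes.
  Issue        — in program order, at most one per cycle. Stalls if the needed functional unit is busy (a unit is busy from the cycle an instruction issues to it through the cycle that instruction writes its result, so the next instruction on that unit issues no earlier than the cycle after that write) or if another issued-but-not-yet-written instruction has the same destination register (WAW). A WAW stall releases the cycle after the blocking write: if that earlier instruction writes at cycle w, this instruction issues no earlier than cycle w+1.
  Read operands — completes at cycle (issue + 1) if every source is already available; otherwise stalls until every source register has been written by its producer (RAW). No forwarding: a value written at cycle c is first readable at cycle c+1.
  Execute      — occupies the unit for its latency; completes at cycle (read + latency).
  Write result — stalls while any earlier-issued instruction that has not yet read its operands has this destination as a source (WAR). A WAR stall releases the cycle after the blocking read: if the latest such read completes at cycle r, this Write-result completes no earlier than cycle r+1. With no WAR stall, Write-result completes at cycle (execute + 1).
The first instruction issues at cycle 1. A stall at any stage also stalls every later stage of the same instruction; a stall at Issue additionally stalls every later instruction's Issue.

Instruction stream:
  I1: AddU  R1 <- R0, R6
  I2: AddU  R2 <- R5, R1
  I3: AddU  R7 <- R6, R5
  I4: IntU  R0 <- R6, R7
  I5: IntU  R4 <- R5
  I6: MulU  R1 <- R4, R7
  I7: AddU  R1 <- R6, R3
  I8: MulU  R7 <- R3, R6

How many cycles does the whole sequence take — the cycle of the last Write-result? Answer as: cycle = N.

cycle 1: I1→AddU
cycle 2: I1 RO
cycle 4: I1 EX
cycle 5: I1 WR R1
cycle 6: I2→AddU
cycle 7: I2 RO
cycle 9: I2 EX
cycle 10: I2 WR R2
cycle 11: I3→AddU
cycle 12: I3 RO · I4→IntU
cycle 14: I3 EX
cycle 15: I3 WR R7
cycle 16: I4 RO
cycle 17: I4 EX
cycle 18: I4 WR R0
cycle 19: I5→IntU
cycle 20: I5 RO · I6→MulU
cycle 21: I5 EX
cycle 22: I5 WR R4
cycle 23: I6 RO
cycle 26: I6 EX
cycle 27: I6 WR R1
cycle 28: I7→AddU
cycle 29: I7 RO · I8→MulU
cycle 30: I8 RO
cycle 31: I7 EX
cycle 32: I7 WR R1
cycle 33: I8 EX
cycle 34: I8 WR R7

cycle = 34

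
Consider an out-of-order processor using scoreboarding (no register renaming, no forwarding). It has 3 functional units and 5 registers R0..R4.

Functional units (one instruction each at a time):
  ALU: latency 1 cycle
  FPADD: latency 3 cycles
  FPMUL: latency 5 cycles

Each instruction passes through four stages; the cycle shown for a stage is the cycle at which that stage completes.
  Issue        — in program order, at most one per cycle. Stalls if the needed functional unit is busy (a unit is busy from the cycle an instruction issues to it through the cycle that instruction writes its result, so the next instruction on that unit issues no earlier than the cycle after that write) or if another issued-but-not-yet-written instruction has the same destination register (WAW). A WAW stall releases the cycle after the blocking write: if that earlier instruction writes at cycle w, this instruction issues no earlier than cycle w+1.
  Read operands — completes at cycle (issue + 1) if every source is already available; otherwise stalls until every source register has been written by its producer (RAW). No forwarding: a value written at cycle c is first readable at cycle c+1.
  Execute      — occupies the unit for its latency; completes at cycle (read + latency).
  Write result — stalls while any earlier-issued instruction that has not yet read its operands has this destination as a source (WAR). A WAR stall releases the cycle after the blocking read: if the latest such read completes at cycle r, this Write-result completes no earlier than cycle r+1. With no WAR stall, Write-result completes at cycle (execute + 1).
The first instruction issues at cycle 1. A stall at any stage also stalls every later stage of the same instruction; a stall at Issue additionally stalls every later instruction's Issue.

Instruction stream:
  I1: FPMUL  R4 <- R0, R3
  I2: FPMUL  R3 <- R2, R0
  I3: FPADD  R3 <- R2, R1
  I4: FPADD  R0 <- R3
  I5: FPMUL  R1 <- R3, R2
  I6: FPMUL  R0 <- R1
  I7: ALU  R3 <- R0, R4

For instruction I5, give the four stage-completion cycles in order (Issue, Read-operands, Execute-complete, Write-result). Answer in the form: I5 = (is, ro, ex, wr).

1) issue 1, read 2, done 7, write 8
2) issue 9, read 10, done 15, write 16  <struct: FPMUL busy until I1 writes@8>
3) issue 17, read 18, done 21, write 22  <WAW R3: wait I2 write@16>
4) issue 23, read 24, done 27, write 28  <struct: FPADD busy until I3 writes@22>
5) issue 24, read 25, done 30, write 31
6) issue 32, read 33, done 38, write 39  <struct: FPMUL busy until I5 writes@31>
7) issue 33, read 40, done 41, write 42  <RAW R0: wait I6 write@39>

I5 = (24, 25, 30, 31)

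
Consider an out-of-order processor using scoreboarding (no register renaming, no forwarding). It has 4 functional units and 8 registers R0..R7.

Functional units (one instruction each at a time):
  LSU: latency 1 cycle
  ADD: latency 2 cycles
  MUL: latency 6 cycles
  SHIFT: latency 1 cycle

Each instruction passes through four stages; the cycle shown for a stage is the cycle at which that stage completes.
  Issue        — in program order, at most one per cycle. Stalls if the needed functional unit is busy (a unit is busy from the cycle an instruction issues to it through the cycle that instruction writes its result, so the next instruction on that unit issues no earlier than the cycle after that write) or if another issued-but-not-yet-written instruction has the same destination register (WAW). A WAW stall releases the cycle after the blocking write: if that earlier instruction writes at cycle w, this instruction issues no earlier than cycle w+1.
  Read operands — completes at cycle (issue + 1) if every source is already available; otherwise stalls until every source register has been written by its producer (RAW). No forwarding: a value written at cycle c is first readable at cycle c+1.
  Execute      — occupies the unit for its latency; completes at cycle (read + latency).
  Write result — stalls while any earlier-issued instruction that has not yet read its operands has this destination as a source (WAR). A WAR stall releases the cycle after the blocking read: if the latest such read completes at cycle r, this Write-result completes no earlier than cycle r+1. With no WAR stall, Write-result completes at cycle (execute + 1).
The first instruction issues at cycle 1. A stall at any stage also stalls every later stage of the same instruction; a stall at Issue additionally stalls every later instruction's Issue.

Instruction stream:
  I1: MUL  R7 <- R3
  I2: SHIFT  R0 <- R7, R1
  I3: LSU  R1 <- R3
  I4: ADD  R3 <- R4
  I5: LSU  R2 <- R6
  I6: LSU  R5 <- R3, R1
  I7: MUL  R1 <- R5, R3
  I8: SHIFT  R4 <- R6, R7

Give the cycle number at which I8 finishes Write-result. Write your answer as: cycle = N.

[I1] 1/2/8/9
[I2] 2/10/11/12  (RAW R7: wait I1 write@9)
[I3] 3/4/5/11  (WAR R1: wait I2 read@10)
[I4] 4/5/7/8
[I5] 12/13/14/15  (struct: LSU busy until I3 writes@11)
[I6] 16/17/18/19  (struct: LSU busy until I5 writes@15)
[I7] 17/20/26/27  (RAW R5: wait I6 write@19)
[I8] 18/19/20/21

cycle = 21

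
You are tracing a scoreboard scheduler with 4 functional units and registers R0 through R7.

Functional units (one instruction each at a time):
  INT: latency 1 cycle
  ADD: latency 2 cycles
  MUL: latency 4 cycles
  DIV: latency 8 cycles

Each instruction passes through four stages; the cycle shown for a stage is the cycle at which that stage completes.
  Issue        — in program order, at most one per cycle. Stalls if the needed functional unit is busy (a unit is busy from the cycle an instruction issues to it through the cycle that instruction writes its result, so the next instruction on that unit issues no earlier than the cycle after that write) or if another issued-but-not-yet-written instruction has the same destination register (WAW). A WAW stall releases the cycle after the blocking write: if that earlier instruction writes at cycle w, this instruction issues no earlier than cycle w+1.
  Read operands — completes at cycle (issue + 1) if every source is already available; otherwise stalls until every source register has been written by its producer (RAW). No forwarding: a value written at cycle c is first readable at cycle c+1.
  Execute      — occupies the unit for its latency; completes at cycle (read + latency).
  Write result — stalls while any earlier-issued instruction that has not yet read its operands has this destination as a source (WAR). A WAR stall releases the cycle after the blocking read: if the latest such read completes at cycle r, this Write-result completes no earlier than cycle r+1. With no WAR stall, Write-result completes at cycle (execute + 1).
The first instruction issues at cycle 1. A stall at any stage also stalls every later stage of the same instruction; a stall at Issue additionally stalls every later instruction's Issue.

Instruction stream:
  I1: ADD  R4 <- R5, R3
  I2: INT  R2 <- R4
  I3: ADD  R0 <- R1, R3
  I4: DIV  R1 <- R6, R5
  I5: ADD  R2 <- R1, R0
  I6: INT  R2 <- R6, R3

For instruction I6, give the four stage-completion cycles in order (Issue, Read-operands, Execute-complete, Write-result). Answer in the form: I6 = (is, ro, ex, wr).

I6 = (22, 23, 24, 25)

[1] issue I1 (ADD)
[2] I1 read-ops | issue I2 (INT)
[4] I1 finished on ADD
[5] I1→R4
[6] I2 read-ops | issue I3 (ADD)
[7] I2 finished on INT | I3 read-ops | issue I4 (DIV)
[8] I2→R2 | I4 read-ops
[9] I3 finished on ADD
[10] I3→R0
[11] issue I5 (ADD)
[16] I4 finished on DIV
[17] I4→R1
[18] I5 read-ops
[20] I5 finished on ADD
[21] I5→R2
[22] issue I6 (INT)
[23] I6 read-ops
[24] I6 finished on INT
[25] I6→R2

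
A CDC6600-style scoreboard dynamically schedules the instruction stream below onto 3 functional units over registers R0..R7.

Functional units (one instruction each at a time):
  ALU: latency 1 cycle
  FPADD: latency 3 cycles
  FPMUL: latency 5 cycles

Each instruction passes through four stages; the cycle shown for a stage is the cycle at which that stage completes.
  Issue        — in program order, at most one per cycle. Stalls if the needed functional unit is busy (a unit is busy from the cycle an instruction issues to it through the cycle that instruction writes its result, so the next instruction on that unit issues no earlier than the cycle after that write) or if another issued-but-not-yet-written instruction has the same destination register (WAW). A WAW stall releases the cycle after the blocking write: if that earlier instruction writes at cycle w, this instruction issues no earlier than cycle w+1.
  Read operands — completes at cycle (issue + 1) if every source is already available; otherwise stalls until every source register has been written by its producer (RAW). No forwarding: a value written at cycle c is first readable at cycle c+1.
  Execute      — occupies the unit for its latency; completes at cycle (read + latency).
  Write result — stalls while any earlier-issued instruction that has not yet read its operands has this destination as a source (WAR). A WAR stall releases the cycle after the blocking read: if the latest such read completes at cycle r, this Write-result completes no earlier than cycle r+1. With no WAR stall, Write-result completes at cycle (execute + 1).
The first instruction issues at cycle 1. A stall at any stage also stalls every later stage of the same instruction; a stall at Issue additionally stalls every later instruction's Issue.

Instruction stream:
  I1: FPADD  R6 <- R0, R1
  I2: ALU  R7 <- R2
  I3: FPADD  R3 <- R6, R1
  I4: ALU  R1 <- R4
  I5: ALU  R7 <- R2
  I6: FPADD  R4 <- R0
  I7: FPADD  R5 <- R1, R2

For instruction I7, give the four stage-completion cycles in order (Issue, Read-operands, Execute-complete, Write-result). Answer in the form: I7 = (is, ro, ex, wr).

I1  is:1  ro:2  ex:5  wr:6
I2  is:2  ro:3  ex:4  wr:5
I3  is:7  ro:8  ex:11  wr:12  — struct: FPADD busy until I1 writes@6
I4  is:8  ro:9  ex:10  wr:11
I5  is:12  ro:13  ex:14  wr:15  — struct: ALU busy until I4 writes@11
I6  is:13  ro:14  ex:17  wr:18
I7  is:19  ro:20  ex:23  wr:24  — struct: FPADD busy until I6 writes@18

I7 = (19, 20, 23, 24)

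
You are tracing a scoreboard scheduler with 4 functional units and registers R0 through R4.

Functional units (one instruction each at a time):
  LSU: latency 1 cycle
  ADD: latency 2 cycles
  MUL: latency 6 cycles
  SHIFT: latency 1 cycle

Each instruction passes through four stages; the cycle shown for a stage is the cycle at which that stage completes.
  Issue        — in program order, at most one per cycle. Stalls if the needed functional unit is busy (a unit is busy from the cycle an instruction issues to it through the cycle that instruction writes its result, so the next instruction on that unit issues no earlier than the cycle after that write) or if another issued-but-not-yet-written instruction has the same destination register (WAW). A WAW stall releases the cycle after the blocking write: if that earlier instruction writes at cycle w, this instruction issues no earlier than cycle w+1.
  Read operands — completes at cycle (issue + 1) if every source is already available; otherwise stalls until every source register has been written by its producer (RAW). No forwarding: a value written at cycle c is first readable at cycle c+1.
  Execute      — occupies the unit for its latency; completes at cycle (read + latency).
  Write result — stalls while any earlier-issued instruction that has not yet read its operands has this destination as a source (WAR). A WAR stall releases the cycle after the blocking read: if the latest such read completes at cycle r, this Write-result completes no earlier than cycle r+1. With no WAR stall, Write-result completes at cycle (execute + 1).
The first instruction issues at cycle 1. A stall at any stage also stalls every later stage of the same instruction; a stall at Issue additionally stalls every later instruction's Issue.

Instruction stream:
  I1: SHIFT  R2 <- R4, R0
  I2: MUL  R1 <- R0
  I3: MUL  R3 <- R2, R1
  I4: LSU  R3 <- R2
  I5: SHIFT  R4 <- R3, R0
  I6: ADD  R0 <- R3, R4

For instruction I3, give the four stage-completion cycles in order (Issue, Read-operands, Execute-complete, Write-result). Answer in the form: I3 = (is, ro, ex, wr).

I3 = (11, 12, 18, 19)

c1: I1 issues→SHIFT
c2: I1 reads, I2 issues→MUL
c3: I1 exec-done, I2 reads
c4: I1 writes R2
c9: I2 exec-done
c10: I2 writes R1
c11: I3 issues→MUL
c12: I3 reads
c18: I3 exec-done
c19: I3 writes R3
c20: I4 issues→LSU
c21: I4 reads, I5 issues→SHIFT
c22: I4 exec-done, I6 issues→ADD
c23: I4 writes R3
c24: I5 reads
c25: I5 exec-done
c26: I5 writes R4
c27: I6 reads
c29: I6 exec-done
c30: I6 writes R0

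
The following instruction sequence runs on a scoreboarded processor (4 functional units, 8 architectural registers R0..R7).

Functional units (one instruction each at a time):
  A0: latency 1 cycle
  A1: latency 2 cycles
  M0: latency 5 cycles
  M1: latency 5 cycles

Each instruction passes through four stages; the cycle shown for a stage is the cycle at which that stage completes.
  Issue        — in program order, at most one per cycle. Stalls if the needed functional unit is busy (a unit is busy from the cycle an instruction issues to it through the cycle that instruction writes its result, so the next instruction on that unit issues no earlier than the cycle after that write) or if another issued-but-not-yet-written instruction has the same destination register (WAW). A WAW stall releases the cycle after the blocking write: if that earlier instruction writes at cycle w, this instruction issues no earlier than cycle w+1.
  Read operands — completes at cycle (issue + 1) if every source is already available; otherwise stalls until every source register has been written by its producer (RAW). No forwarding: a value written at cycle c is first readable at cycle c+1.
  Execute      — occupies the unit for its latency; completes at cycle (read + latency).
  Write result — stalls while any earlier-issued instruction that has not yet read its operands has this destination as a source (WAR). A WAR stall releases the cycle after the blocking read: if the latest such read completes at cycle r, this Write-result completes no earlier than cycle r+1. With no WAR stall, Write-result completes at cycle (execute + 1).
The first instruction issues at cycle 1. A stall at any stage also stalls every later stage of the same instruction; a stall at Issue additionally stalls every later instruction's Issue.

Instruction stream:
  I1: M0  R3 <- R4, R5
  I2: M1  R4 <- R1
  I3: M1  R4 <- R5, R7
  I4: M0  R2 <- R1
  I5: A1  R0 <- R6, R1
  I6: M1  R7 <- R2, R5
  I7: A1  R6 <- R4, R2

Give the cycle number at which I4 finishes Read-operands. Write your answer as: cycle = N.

cycle = 12

t=1  issue I1 (M0)
t=2  I1 read-ops · issue I2 (M1)
t=3  I2 read-ops
t=7  I1 finished on M0
t=8  I1→R3 · I2 finished on M1
t=9  I2→R4
t=10  issue I3 (M1)
t=11  I3 read-ops · issue I4 (M0)
t=12  I4 read-ops · issue I5 (A1)
t=13  I5 read-ops
t=15  I5 finished on A1
t=16  I3 finished on M1 · I5→R0
t=17  I3→R4 · I4 finished on M0
t=18  I4→R2 · issue I6 (M1)
t=19  I6 read-ops · issue I7 (A1)
t=20  I7 read-ops
t=22  I7 finished on A1
t=23  I7→R6
t=24  I6 finished on M1
t=25  I6→R7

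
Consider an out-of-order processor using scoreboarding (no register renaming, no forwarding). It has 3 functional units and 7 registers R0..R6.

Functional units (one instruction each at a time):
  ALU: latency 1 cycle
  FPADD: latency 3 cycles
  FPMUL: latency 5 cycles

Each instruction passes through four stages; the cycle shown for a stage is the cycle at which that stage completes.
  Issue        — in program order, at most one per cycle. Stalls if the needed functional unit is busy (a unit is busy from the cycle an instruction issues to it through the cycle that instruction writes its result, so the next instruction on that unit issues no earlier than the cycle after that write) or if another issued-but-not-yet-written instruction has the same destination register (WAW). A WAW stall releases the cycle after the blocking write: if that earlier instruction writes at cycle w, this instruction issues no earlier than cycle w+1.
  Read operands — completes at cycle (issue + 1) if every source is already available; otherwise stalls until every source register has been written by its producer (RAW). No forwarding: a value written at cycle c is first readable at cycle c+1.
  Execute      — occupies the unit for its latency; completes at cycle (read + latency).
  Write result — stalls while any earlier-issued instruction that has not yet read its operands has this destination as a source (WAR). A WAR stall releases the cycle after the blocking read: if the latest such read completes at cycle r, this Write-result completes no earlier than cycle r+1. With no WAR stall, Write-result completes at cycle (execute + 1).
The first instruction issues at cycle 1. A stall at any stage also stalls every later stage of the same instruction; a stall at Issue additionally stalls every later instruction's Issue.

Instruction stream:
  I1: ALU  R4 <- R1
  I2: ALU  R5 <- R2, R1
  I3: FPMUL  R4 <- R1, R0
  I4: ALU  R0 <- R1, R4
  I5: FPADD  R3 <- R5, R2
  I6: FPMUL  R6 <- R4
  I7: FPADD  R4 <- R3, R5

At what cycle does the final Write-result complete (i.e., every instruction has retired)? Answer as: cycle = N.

[1] I1→ALU
[2] I1 RO
[3] I1 EX
[4] I1 WR R4
[5] I2→ALU
[6] I2 RO, I3→FPMUL
[7] I2 EX, I3 RO
[8] I2 WR R5
[9] I4→ALU
[10] I5→FPADD
[11] I5 RO
[12] I3 EX
[13] I3 WR R4
[14] I4 RO, I5 EX, I6→FPMUL
[15] I4 EX, I5 WR R3, I6 RO
[16] I4 WR R0, I7→FPADD
[17] I7 RO
[20] I6 EX, I7 EX
[21] I6 WR R6, I7 WR R4

cycle = 21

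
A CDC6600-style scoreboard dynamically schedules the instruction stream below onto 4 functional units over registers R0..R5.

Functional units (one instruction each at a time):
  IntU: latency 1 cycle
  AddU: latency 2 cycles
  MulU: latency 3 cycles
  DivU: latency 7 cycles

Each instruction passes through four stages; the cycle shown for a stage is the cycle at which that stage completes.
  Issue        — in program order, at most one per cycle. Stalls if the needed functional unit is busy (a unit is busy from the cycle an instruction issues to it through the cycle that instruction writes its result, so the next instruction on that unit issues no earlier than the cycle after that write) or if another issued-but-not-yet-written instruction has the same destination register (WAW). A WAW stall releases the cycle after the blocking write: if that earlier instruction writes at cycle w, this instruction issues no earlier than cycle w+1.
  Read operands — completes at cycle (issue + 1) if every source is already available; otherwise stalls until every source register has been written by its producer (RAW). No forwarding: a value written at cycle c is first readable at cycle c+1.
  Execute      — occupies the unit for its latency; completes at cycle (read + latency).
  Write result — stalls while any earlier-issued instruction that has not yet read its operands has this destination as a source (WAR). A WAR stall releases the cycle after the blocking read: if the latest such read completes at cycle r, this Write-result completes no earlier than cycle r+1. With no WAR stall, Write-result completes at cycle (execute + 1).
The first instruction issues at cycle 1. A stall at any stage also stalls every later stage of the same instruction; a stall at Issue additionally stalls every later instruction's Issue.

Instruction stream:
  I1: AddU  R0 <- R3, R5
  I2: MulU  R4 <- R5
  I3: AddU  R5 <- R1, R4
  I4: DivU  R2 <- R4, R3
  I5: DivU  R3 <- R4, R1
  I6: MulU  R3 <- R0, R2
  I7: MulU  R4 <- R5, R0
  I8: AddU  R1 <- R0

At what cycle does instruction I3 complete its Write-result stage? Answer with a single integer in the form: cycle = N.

cycle = 11

1) issue 1, read 2, done 4, write 5
2) issue 2, read 3, done 6, write 7
3) issue 6, read 8, done 10, write 11  <struct: AddU busy until I1 writes@5 / RAW R4: wait I2 write@7>
4) issue 7, read 8, done 15, write 16
5) issue 17, read 18, done 25, write 26  <struct: DivU busy until I4 writes@16>
6) issue 27, read 28, done 31, write 32  <WAW R3: wait I5 write@26>
7) issue 33, read 34, done 37, write 38  <struct: MulU busy until I6 writes@32>
8) issue 34, read 35, done 37, write 38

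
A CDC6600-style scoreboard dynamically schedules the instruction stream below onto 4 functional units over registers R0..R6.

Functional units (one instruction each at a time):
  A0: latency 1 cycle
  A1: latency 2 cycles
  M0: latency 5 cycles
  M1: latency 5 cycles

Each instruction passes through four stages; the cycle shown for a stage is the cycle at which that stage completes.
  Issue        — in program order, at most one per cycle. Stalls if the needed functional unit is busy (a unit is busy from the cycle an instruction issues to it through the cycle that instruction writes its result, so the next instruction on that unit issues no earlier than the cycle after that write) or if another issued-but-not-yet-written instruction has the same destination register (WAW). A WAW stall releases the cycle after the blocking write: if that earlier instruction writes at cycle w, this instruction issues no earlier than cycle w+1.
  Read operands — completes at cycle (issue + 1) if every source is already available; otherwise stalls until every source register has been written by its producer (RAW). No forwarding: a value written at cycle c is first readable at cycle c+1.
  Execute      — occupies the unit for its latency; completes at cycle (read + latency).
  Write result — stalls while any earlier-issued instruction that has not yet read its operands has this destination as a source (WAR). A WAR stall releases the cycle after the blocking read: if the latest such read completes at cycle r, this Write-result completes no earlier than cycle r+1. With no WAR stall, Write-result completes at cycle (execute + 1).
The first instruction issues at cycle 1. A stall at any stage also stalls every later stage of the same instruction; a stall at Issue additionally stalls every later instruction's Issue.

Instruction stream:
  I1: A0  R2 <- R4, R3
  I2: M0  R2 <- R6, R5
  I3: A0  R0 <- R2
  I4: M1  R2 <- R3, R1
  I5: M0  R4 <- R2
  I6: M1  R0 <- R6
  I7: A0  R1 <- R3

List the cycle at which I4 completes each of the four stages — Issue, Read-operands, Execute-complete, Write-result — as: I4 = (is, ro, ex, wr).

1) issue 1, read 2, done 3, write 4
2) issue 5, read 6, done 11, write 12  <WAW R2: wait I1 write@4>
3) issue 6, read 13, done 14, write 15  <RAW R2: wait I2 write@12>
4) issue 13, read 14, done 19, write 20  <WAW R2: wait I2 write@12>
5) issue 14, read 21, done 26, write 27  <RAW R2: wait I4 write@20>
6) issue 21, read 22, done 27, write 28  <struct: M1 busy until I4 writes@20>
7) issue 22, read 23, done 24, write 25

I4 = (13, 14, 19, 20)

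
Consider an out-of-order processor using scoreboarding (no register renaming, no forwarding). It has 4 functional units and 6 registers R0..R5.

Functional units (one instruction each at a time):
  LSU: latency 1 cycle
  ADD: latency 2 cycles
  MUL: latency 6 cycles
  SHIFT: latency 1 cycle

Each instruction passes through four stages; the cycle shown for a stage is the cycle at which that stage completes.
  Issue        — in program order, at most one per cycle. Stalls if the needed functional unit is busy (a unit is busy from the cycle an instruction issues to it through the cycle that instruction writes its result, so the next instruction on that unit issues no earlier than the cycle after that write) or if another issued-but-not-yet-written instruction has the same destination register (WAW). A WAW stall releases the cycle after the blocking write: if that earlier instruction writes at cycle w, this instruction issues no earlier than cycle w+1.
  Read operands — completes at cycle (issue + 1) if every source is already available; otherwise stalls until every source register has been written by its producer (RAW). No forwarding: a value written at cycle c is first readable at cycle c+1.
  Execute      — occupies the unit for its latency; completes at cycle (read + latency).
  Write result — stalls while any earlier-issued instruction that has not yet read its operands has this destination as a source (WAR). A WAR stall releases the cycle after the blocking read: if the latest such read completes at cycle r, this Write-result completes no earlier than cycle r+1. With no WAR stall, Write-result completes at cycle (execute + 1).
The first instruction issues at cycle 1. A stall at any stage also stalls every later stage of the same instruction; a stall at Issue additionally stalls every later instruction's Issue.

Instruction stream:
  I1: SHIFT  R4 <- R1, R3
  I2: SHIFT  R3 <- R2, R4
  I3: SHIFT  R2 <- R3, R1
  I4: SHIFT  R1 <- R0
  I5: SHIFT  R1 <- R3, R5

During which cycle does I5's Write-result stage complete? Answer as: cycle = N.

1) issue 1, read 2, done 3, write 4
2) issue 5, read 6, done 7, write 8  <struct: SHIFT busy until I1 writes@4>
3) issue 9, read 10, done 11, write 12  <struct: SHIFT busy until I2 writes@8>
4) issue 13, read 14, done 15, write 16  <struct: SHIFT busy until I3 writes@12>
5) issue 17, read 18, done 19, write 20  <struct: SHIFT busy until I4 writes@16>

cycle = 20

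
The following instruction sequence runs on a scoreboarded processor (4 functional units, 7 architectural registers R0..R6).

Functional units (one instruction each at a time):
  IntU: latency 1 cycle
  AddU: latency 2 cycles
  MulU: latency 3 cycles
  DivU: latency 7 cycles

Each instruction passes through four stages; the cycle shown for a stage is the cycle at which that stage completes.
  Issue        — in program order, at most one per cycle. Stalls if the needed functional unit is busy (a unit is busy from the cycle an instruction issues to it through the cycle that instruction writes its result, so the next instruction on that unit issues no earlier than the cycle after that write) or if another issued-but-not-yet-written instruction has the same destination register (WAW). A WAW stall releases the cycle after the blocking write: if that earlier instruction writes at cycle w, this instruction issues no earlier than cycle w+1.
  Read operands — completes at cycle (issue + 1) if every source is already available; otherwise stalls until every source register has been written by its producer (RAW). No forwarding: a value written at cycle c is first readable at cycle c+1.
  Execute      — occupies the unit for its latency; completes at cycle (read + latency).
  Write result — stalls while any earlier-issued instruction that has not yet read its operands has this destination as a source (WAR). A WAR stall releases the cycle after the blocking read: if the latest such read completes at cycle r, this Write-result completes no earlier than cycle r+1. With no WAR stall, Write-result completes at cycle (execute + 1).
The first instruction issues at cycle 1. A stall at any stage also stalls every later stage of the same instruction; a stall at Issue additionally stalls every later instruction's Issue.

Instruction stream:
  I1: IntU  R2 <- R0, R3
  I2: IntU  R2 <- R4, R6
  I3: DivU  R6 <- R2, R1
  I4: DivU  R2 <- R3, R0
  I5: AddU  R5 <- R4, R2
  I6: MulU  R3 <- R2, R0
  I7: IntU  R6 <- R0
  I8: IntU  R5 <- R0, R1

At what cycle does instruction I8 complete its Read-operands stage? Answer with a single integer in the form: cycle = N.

cycle 1: I1→IntU
cycle 2: I1 RO
cycle 3: I1 EX
cycle 4: I1 WR R2
cycle 5: I2→IntU
cycle 6: I2 RO, I3→DivU
cycle 7: I2 EX
cycle 8: I2 WR R2
cycle 9: I3 RO
cycle 16: I3 EX
cycle 17: I3 WR R6
cycle 18: I4→DivU
cycle 19: I4 RO, I5→AddU
cycle 20: I6→MulU
cycle 21: I7→IntU
cycle 22: I7 RO
cycle 23: I7 EX
cycle 24: I7 WR R6
cycle 26: I4 EX
cycle 27: I4 WR R2
cycle 28: I5 RO, I6 RO
cycle 30: I5 EX
cycle 31: I5 WR R5, I6 EX
cycle 32: I6 WR R3, I8→IntU
cycle 33: I8 RO
cycle 34: I8 EX
cycle 35: I8 WR R5

cycle = 33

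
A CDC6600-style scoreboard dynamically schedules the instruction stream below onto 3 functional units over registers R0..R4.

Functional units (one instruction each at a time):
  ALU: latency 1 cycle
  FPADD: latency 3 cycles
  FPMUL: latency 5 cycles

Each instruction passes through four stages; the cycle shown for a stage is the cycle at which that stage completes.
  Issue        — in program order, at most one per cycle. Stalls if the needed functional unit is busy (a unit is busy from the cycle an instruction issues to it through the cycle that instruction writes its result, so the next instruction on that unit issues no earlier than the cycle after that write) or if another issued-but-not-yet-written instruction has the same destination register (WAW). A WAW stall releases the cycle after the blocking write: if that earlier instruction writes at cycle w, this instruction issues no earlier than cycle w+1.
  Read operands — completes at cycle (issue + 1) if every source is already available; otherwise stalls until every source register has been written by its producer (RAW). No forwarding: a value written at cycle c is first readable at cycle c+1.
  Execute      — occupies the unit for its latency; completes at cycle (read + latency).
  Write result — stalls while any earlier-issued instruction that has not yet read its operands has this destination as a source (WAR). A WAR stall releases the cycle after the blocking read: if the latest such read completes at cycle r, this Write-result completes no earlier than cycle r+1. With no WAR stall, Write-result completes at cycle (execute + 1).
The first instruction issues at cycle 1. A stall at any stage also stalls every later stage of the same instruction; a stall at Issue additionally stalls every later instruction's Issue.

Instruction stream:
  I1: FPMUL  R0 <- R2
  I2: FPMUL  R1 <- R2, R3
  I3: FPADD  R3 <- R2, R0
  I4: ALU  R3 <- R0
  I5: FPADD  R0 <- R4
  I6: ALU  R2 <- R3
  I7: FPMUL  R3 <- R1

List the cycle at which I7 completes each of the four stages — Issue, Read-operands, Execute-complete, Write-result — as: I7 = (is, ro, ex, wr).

  I1 | 1 | 2 | 7 | 8
  I2 | 9 | 10 | 15 | 16   struct: FPMUL busy until I1 writes@8
  I3 | 10 | 11 | 14 | 15
  I4 | 16 | 17 | 18 | 19   WAW R3: wait I3 write@15
  I5 | 17 | 18 | 21 | 22
  I6 | 20 | 21 | 22 | 23   struct: ALU busy until I4 writes@19
  I7 | 21 | 22 | 27 | 28

I7 = (21, 22, 27, 28)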